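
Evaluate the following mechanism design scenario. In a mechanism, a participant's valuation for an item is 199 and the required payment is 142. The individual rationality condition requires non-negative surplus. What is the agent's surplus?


Step 1: Surplus = value - payment = 199 - 142 = 57
Step 2: IR is satisfied (surplus >= 0)

57


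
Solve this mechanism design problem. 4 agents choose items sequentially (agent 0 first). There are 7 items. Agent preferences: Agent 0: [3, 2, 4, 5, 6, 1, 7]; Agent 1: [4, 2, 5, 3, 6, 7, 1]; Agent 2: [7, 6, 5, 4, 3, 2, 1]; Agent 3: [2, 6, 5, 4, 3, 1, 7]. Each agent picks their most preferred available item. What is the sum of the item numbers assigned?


Step 1: Agent 0 picks item 3
Step 2: Agent 1 picks item 4
Step 3: Agent 2 picks item 7
Step 4: Agent 3 picks item 2
Step 5: Sum = 3 + 4 + 7 + 2 = 16

16


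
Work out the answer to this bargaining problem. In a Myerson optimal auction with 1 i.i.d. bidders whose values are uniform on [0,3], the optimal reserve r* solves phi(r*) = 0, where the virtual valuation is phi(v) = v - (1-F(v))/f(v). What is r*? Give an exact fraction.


Step 1: For U[0,3], F(v) = v/3 and f(v) = 1/3
Step 2: phi(v) = v - (1 - v/3)/(1/3) = v - (3 - v) = 2v - 3
Step 3: Set phi(r*) = 0: 2r* - 3 = 0
Step 4: r* = 3/2 (the number of bidders n = 1 does not enter)

3/2


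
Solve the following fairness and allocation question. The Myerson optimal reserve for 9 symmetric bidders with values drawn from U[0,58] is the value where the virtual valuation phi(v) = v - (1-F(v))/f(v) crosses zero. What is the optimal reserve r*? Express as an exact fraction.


Step 1: For U[0,58], F(v) = v/58 and f(v) = 1/58
Step 2: phi(v) = v - (1 - v/58)/(1/58) = v - (58 - v) = 2v - 58
Step 3: Set phi(r*) = 0: 2r* - 58 = 0
Step 4: r* = 58/2 = 29 (the number of bidders n = 9 does not enter)

29


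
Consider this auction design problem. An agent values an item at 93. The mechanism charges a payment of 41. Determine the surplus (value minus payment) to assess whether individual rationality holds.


Step 1: Surplus = value - payment = 93 - 41 = 52
Step 2: IR is satisfied (surplus >= 0)

52


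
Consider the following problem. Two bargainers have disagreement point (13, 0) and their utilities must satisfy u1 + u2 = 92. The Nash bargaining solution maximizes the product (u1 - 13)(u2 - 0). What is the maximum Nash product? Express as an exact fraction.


Step 1: The Nash solution splits surplus symmetrically above the disagreement point
Step 2: u1 = (total + d1 - d2)/2 = (92 + 13 - 0)/2 = 105/2
Step 3: u2 = (total - d1 + d2)/2 = (92 - 13 + 0)/2 = 79/2
Step 4: Nash product = (105/2 - 13) * (79/2 - 0)
Step 5: = 79/2 * 79/2 = 6241/4

6241/4


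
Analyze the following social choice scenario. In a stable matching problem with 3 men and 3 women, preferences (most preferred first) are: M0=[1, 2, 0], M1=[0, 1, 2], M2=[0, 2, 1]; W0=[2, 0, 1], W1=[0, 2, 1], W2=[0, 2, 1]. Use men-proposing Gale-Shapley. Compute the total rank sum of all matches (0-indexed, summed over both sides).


Step 1: Run Gale-Shapley (men propose, women hold best offer):
  M0 proposes to W1; she accepts
  M1 proposes to W0; she accepts
  M2 proposes to W0; she switches from M1
  M1 proposes to W1; rejected
  M1 proposes to W2; she accepts
Step 2: Final matching: W0-M2, W1-M0, W2-M1
Step 3: 0-indexed ranks (man's rank of his match, then woman's): 0 + 0 + 0 + 0 + 2 + 2
Step 4: Total rank sum = 4

4


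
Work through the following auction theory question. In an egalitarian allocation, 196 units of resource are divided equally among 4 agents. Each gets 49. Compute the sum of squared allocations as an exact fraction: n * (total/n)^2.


Step 1: Each agent's share = 196/4 = 49
Step 2: Square of each share = (49)^2 = 2401
Step 3: Sum of squares = 4 * 2401 = 9604

9604


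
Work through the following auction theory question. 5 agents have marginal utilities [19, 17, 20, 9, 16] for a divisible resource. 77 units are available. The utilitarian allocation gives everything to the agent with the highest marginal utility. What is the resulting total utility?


Step 1: The marginal utilities are [19, 17, 20, 9, 16]
Step 2: The highest marginal utility is 20
Step 3: All 77 units go to that agent
Step 4: Total utility = 20 * 77 = 1540

1540


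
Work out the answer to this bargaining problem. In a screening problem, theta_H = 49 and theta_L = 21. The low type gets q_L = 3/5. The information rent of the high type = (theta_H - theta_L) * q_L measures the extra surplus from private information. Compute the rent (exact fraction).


Step 1: theta_H - theta_L = 49 - 21 = 28
Step 2: Information rent = (theta_H - theta_L) * q_L
Step 3: = 28 * 3/5
Step 4: = 84/5

84/5


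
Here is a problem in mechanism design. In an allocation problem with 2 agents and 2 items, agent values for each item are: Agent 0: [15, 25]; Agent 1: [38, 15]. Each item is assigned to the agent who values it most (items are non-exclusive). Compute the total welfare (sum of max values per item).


Step 1: For each item, find the maximum value among all agents.
Step 2: Item 0 -> Agent 1 (value 38)
Step 3: Item 1 -> Agent 0 (value 25)
Step 4: Total welfare = 38 + 25 = 63

63


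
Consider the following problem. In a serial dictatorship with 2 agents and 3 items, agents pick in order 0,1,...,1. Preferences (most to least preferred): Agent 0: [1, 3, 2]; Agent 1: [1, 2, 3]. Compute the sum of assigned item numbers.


Step 1: Agent 0 picks item 1
Step 2: Agent 1 picks item 2
Step 3: Sum = 1 + 2 = 3

3


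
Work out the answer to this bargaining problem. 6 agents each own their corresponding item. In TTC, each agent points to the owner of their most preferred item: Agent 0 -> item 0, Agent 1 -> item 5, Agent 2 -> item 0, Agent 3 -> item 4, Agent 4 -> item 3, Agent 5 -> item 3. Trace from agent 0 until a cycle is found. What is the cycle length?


Step 1: Trace the pointer graph from agent 0: 0 -> 0
Step 2: A cycle is detected when we revisit agent 0
Step 3: The cycle is: 0 -> 0
Step 4: Cycle length = 1

1


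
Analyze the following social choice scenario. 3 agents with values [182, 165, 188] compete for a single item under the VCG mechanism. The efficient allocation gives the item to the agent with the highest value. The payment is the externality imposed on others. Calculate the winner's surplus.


Step 1: The winner is the agent with the highest value: agent 2 with value 188
Step 2: Values of other agents: [182, 165]
Step 3: VCG payment = max of others' values = 182
Step 4: Surplus = 188 - 182 = 6

6


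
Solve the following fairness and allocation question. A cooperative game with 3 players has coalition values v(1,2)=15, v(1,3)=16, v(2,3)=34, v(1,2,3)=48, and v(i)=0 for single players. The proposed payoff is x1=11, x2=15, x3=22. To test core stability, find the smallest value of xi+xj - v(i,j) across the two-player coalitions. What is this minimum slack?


Step 1: Slack for coalition (1,2): x1+x2 - v12 = 26 - 15 = 11
Step 2: Slack for coalition (1,3): x1+x3 - v13 = 33 - 16 = 17
Step 3: Slack for coalition (2,3): x2+x3 - v23 = 37 - 34 = 3
Step 4: Minimum slack = min(11, 17, 3) = 3, attained by (2,3); no pair can gain by deviating, so the allocation is in the core

3


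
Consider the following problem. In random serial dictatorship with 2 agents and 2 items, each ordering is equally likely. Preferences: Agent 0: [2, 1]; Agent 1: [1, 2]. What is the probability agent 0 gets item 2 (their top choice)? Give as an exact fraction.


Step 1: Agent 0 wants item 2
Step 2: There are 2 possible orderings of agents
Step 3: In 2 orderings, agent 0 gets item 2
Step 4: Probability = 2/2 = 1

1


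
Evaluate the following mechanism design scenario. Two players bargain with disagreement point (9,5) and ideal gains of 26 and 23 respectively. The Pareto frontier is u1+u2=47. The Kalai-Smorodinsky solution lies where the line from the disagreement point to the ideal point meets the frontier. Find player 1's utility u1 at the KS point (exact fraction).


Step 1: At the KS point, (u1-d1)/r1 = (u2-d2)/r2 = t and u1+u2 = 47
Step 2: u1 = d1 + r1*t and u2 = d2 + r2*t, so (d1 + r1*t) + (d2 + r2*t) = 47
Step 3: t = (47 - 9 - 5)/(26 + 23) = 33/49
Step 4: u1 = d1 + r1*t = 9 + 26 * 33/49 = 1299/49
Step 5: (Check: u2 = d2 + r2*t = 1004/49; u1+u2 = 1299/49 + 1004/49 = 47, on the frontier.)

1299/49


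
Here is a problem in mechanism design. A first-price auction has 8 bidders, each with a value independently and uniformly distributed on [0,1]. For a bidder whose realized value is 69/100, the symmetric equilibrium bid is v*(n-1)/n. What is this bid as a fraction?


Step 1: The symmetric BNE bidding function is b(v) = v * (n-1) / n
Step 2: Substitute v = 69/100 and n = 8
Step 3: b = 69/100 * 7/8
Step 4: b = 483/800

483/800


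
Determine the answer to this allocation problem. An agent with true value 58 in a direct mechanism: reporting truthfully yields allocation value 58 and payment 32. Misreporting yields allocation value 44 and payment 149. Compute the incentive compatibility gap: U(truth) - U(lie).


Step 1: U(truth) = value - payment = 58 - 32 = 26
Step 2: U(lie) = allocation - payment = 44 - 149 = -105
Step 3: IC gap = 26 - (-105) = 131

131


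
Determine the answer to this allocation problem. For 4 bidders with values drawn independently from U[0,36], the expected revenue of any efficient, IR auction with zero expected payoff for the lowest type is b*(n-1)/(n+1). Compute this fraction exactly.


Step 1: By Revenue Equivalence, expected revenue = b*(n-1)/(n+1)
Step 2: Substituting n = 4, b = 36
Step 3: Revenue = 36*(4-1)/(4+1) = 36*3/5
Step 4: Revenue = 108/5

108/5


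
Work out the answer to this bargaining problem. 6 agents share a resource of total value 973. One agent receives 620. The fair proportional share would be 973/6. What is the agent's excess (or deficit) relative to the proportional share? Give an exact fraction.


Step 1: Proportional share = 973/6
Step 2: Agent's actual allocation = 620
Step 3: Excess = 620 - 973/6 = 2747/6

2747/6


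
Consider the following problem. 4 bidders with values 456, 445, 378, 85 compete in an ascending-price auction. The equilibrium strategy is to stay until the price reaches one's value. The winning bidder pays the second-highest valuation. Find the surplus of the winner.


Step 1: Identify the highest value: 456
Step 2: Identify the second-highest value: 445
Step 3: The final price = second-highest value = 445
Step 4: Surplus = 456 - 445 = 11

11


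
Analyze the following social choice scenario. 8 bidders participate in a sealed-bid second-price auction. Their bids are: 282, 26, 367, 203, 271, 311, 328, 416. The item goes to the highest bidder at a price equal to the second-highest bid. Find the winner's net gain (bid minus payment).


Step 1: Sort bids in descending order: 416, 367, 328, 311, 282, 271, 203, 26
Step 2: The winning bid is the highest: 416
Step 3: The payment equals the second-highest bid: 367
Step 4: Surplus = winner's bid - payment = 416 - 367 = 49

49


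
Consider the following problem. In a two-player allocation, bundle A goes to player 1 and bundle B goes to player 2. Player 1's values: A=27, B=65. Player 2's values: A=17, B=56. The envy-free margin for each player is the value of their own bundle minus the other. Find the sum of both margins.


Step 1: Player 1's margin = v1(A) - v1(B) = 27 - 65 = -38
Step 2: Player 2's margin = v2(B) - v2(A) = 56 - 17 = 39
Step 3: Total margin = -38 + 39 = 1

1


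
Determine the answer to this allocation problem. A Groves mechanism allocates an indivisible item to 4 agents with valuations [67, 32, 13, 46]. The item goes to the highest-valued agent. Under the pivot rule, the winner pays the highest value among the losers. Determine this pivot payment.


Step 1: The efficient winner is agent 0 with value 67
Step 2: Other agents' values: [32, 13, 46]
Step 3: Pivot payment = max(others) = 46
Step 4: The winner pays 46

46


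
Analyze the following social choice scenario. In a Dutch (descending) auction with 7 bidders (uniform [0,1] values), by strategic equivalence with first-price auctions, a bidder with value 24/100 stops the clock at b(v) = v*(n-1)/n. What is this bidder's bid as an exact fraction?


Step 1: Dutch auctions are strategically equivalent to first-price auctions
Step 2: The equilibrium bid is b(v) = v*(n-1)/n
Step 3: b = 6/25 * 6/7
Step 4: b = 36/175

36/175


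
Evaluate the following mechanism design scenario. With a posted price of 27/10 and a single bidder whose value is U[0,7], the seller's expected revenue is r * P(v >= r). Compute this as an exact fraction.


Step 1: Posted price r = 27/10, value support [0,7]
Step 2: P(v >= r) = (7 - 27/10)/7 = 43/70
Step 3: Expected revenue = r * P(v >= r) = 27/10 * 43/70
Step 4: Revenue = 1161/700

1161/700


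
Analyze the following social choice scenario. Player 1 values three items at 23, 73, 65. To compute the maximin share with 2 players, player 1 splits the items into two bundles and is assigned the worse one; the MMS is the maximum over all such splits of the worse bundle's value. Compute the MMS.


Step 1: Item values = 23, 73, 65
Step 2: Enumerate all 2-bundle partitions and take the smaller bundle:
  Partition 1: {23} vs {73,65} -> bundles 23, 138; min = 23
  Partition 2: {73} vs {23,65} -> bundles 73, 88; min = 73
  Partition 3: {65} vs {23,73} -> bundles 65, 96; min = 65
Step 3: MMS = max(23, 73, 65) = 73

73


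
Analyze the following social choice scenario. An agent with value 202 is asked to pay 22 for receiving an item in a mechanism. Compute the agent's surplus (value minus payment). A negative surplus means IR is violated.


Step 1: Surplus = value - payment = 202 - 22 = 180
Step 2: IR is satisfied (surplus >= 0)

180


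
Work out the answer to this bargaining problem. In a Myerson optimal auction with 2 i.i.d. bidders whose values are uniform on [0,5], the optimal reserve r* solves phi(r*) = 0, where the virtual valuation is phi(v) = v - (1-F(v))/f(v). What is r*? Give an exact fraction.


Step 1: For U[0,5], F(v) = v/5 and f(v) = 1/5
Step 2: phi(v) = v - (1 - v/5)/(1/5) = v - (5 - v) = 2v - 5
Step 3: Set phi(r*) = 0: 2r* - 5 = 0
Step 4: r* = 5/2 (the number of bidders n = 2 does not enter)

5/2


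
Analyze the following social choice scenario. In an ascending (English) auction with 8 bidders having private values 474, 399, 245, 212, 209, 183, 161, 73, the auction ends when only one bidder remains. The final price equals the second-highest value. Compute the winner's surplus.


Step 1: Identify the highest value: 474
Step 2: Identify the second-highest value: 399
Step 3: The final price = second-highest value = 399
Step 4: Surplus = 474 - 399 = 75

75


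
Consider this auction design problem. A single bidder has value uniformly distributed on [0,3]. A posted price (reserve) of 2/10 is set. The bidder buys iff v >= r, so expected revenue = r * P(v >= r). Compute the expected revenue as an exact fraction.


Step 1: Posted price r = 1/5, value support [0,3]
Step 2: P(v >= r) = (3 - 1/5)/3 = 14/15
Step 3: Expected revenue = r * P(v >= r) = 1/5 * 14/15
Step 4: Revenue = 14/75

14/75


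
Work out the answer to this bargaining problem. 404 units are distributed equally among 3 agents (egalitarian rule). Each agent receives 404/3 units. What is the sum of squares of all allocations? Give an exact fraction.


Step 1: Each agent's share = 404/3
Step 2: Square of each share = (404/3)^2 = 163216/9
Step 3: Sum of squares = 3 * 163216/9 = 163216/3

163216/3


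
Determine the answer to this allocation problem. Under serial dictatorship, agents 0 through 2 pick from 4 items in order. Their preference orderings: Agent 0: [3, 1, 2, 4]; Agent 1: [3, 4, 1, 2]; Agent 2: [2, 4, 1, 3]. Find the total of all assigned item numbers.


Step 1: Agent 0 picks item 3
Step 2: Agent 1 picks item 4
Step 3: Agent 2 picks item 2
Step 4: Sum = 3 + 4 + 2 = 9

9


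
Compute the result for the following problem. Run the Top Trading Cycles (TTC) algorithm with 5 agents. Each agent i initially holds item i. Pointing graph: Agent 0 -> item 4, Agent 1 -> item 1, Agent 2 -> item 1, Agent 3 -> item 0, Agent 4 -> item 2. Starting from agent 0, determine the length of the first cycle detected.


Step 1: Trace the pointer graph from agent 0: 0 -> 4 -> 2 -> 1 -> 1
Step 2: A cycle is detected when we revisit agent 1
Step 3: The cycle is: 1 -> 1
Step 4: Cycle length = 1

1


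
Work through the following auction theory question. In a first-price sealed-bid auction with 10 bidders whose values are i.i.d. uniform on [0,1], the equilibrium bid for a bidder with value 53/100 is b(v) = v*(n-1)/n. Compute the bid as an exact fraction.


Step 1: The symmetric BNE bidding function is b(v) = v * (n-1) / n
Step 2: Substitute v = 53/100 and n = 10
Step 3: b = 53/100 * 9/10
Step 4: b = 477/1000

477/1000


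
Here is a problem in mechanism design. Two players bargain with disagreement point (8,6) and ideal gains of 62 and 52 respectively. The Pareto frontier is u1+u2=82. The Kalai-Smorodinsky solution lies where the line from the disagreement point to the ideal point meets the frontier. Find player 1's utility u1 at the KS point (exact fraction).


Step 1: At the KS point, (u1-d1)/r1 = (u2-d2)/r2 = t and u1+u2 = 82
Step 2: u1 = d1 + r1*t and u2 = d2 + r2*t, so (d1 + r1*t) + (d2 + r2*t) = 82
Step 3: t = (82 - 8 - 6)/(62 + 52) = 68/114 = 34/57
Step 4: u1 = d1 + r1*t = 8 + 62 * 34/57 = 2564/57
Step 5: (Check: u2 = d2 + r2*t = 2110/57; u1+u2 = 2564/57 + 2110/57 = 82, on the frontier.)

2564/57


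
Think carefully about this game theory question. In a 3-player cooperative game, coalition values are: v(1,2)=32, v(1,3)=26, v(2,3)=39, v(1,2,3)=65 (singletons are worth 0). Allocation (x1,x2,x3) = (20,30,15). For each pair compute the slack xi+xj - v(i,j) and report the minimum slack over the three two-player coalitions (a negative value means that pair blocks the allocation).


Step 1: Slack for coalition (1,2): x1+x2 - v12 = 50 - 32 = 18
Step 2: Slack for coalition (1,3): x1+x3 - v13 = 35 - 26 = 9
Step 3: Slack for coalition (2,3): x2+x3 - v23 = 45 - 39 = 6
Step 4: Minimum slack = min(18, 9, 6) = 6, attained by (2,3); no pair can gain by deviating, so the allocation is in the core

6


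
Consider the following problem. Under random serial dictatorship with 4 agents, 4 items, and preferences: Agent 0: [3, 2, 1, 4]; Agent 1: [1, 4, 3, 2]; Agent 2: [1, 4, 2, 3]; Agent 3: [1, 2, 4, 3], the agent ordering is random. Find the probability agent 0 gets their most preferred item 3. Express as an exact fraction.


Step 1: Agent 0 wants item 3
Step 2: There are 24 possible orderings of agents
Step 3: In 23 orderings, agent 0 gets item 3
Step 4: Probability = 23/24

23/24


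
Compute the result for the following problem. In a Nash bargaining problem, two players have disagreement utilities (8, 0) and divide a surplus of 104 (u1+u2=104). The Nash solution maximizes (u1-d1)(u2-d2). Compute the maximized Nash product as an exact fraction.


Step 1: The Nash solution splits surplus symmetrically above the disagreement point
Step 2: u1 = (total + d1 - d2)/2 = (104 + 8 - 0)/2 = 56
Step 3: u2 = (total - d1 + d2)/2 = (104 - 8 + 0)/2 = 48
Step 4: Nash product = (56 - 8) * (48 - 0)
Step 5: = 48 * 48 = 2304

2304


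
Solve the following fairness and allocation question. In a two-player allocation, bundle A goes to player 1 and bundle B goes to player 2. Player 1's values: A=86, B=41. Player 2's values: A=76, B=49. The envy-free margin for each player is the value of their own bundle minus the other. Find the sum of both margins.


Step 1: Player 1's margin = v1(A) - v1(B) = 86 - 41 = 45
Step 2: Player 2's margin = v2(B) - v2(A) = 49 - 76 = -27
Step 3: Total margin = 45 + -27 = 18

18


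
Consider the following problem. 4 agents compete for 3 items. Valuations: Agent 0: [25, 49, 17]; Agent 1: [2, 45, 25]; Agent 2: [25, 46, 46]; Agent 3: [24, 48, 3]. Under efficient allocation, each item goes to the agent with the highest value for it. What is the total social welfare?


Step 1: For each item, find the maximum value among all agents.
Step 2: Item 0 -> Agent 0 (value 25)
Step 3: Item 1 -> Agent 0 (value 49)
Step 4: Item 2 -> Agent 2 (value 46)
Step 5: Total welfare = 25 + 49 + 46 = 120

120


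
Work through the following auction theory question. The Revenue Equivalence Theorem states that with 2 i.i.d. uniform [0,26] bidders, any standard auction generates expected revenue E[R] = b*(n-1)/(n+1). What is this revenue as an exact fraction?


Step 1: By Revenue Equivalence, expected revenue = b*(n-1)/(n+1)
Step 2: Substituting n = 2, b = 26
Step 3: Revenue = 26*(2-1)/(2+1) = 26*1/3
Step 4: Revenue = 26/3

26/3


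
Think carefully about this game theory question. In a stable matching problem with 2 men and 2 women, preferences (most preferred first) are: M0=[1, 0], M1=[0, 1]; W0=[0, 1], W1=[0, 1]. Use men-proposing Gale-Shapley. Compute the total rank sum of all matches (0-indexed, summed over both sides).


Step 1: Run Gale-Shapley (men propose, women hold best offer):
  M0 proposes to W1; she accepts
  M1 proposes to W0; she accepts
Step 2: Final matching: W0-M1, W1-M0
Step 3: 0-indexed ranks (man's rank of his match, then woman's): 0 + 1 + 0 + 0
Step 4: Total rank sum = 1

1


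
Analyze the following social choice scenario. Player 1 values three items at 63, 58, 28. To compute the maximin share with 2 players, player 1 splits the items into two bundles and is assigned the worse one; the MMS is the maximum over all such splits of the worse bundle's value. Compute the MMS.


Step 1: Item values = 63, 58, 28
Step 2: Enumerate all 2-bundle partitions and take the smaller bundle:
  Partition 1: {63} vs {58,28} -> bundles 63, 86; min = 63
  Partition 2: {58} vs {63,28} -> bundles 58, 91; min = 58
  Partition 3: {28} vs {63,58} -> bundles 28, 121; min = 28
Step 3: MMS = max(63, 58, 28) = 63

63


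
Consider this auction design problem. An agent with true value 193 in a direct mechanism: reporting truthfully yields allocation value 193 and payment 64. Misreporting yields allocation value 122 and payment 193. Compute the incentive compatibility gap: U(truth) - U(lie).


Step 1: U(truth) = value - payment = 193 - 64 = 129
Step 2: U(lie) = allocation - payment = 122 - 193 = -71
Step 3: IC gap = 129 - (-71) = 200

200


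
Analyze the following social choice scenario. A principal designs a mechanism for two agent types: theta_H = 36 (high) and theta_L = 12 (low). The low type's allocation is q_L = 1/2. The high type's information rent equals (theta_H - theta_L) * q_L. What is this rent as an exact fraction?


Step 1: theta_H - theta_L = 36 - 12 = 24
Step 2: Information rent = (theta_H - theta_L) * q_L
Step 3: = 24 * 1/2
Step 4: = 12

12


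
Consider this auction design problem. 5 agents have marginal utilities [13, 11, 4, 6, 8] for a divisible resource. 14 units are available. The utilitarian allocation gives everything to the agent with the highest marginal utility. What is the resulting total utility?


Step 1: The marginal utilities are [13, 11, 4, 6, 8]
Step 2: The highest marginal utility is 13
Step 3: All 14 units go to that agent
Step 4: Total utility = 13 * 14 = 182

182


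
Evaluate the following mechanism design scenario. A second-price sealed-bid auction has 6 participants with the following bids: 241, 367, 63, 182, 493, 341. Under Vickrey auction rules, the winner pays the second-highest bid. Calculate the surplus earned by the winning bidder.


Step 1: Sort bids in descending order: 493, 367, 341, 241, 182, 63
Step 2: The winning bid is the highest: 493
Step 3: The payment equals the second-highest bid: 367
Step 4: Surplus = winner's bid - payment = 493 - 367 = 126

126


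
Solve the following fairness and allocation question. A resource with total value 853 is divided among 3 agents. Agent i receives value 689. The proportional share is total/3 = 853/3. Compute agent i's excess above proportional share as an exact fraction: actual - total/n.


Step 1: Proportional share = 853/3
Step 2: Agent's actual allocation = 689
Step 3: Excess = 689 - 853/3 = 1214/3

1214/3


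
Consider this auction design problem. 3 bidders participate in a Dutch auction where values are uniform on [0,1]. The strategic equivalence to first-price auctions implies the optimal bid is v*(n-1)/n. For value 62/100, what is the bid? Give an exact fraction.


Step 1: Dutch auctions are strategically equivalent to first-price auctions
Step 2: The equilibrium bid is b(v) = v*(n-1)/n
Step 3: b = 31/50 * 2/3
Step 4: b = 31/75

31/75


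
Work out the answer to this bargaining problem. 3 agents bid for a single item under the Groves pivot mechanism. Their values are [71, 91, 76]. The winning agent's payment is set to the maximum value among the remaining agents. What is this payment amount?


Step 1: The efficient winner is agent 1 with value 91
Step 2: Other agents' values: [71, 76]
Step 3: Pivot payment = max(others) = 76
Step 4: The winner pays 76

76


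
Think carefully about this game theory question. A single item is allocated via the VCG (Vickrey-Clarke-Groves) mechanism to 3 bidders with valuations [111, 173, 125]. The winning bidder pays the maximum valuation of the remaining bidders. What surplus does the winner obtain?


Step 1: The winner is the agent with the highest value: agent 1 with value 173
Step 2: Values of other agents: [111, 125]
Step 3: VCG payment = max of others' values = 125
Step 4: Surplus = 173 - 125 = 48

48


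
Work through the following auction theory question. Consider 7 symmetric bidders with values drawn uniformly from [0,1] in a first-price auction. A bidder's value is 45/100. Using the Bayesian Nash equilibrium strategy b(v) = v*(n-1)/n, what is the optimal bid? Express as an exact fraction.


Step 1: The symmetric BNE bidding function is b(v) = v * (n-1) / n
Step 2: Substitute v = 9/20 and n = 7
Step 3: b = 9/20 * 6/7
Step 4: b = 27/70

27/70


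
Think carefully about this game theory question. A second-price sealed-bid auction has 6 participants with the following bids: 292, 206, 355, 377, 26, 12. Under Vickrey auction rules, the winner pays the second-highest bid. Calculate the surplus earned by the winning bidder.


Step 1: Sort bids in descending order: 377, 355, 292, 206, 26, 12
Step 2: The winning bid is the highest: 377
Step 3: The payment equals the second-highest bid: 355
Step 4: Surplus = winner's bid - payment = 377 - 355 = 22

22


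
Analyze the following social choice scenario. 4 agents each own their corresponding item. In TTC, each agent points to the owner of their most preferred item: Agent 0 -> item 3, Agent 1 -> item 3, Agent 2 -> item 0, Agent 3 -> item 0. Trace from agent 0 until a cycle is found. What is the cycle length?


Step 1: Trace the pointer graph from agent 0: 0 -> 3 -> 0
Step 2: A cycle is detected when we revisit agent 0
Step 3: The cycle is: 0 -> 3 -> 0
Step 4: Cycle length = 2

2


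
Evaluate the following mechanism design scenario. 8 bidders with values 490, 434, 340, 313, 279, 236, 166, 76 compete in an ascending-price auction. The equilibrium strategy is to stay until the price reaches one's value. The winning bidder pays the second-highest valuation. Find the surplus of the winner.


Step 1: Identify the highest value: 490
Step 2: Identify the second-highest value: 434
Step 3: The final price = second-highest value = 434
Step 4: Surplus = 490 - 434 = 56

56


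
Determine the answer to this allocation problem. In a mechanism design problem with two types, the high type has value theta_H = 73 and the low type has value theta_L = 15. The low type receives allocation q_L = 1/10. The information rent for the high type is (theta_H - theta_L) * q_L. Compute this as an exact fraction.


Step 1: theta_H - theta_L = 73 - 15 = 58
Step 2: Information rent = (theta_H - theta_L) * q_L
Step 3: = 58 * 1/10
Step 4: = 29/5

29/5


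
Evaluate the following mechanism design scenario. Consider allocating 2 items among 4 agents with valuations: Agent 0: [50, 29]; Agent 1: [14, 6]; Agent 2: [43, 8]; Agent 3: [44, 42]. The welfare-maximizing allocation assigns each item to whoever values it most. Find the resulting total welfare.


Step 1: For each item, find the maximum value among all agents.
Step 2: Item 0 -> Agent 0 (value 50)
Step 3: Item 1 -> Agent 3 (value 42)
Step 4: Total welfare = 50 + 42 = 92

92


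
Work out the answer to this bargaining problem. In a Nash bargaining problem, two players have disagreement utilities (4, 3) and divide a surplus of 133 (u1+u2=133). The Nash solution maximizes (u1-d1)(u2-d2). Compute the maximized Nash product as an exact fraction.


Step 1: The Nash solution splits surplus symmetrically above the disagreement point
Step 2: u1 = (total + d1 - d2)/2 = (133 + 4 - 3)/2 = 67
Step 3: u2 = (total - d1 + d2)/2 = (133 - 4 + 3)/2 = 66
Step 4: Nash product = (67 - 4) * (66 - 3)
Step 5: = 63 * 63 = 3969

3969


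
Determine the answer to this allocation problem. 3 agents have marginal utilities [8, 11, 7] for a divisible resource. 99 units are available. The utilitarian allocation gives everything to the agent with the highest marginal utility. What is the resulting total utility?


Step 1: The marginal utilities are [8, 11, 7]
Step 2: The highest marginal utility is 11
Step 3: All 99 units go to that agent
Step 4: Total utility = 11 * 99 = 1089

1089


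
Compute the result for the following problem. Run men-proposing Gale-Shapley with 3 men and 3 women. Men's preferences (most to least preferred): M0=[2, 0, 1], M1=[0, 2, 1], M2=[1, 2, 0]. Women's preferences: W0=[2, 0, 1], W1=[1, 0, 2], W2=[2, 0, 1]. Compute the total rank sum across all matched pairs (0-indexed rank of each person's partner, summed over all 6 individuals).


Step 1: Run Gale-Shapley (men propose, women hold best offer):
  M0 proposes to W2; she accepts
  M1 proposes to W0; she accepts
  M2 proposes to W1; she accepts
Step 2: Final matching: W0-M1, W1-M2, W2-M0
Step 3: 0-indexed ranks (man's rank of his match, then woman's): 0 + 2 + 0 + 2 + 0 + 1
Step 4: Total rank sum = 5

5


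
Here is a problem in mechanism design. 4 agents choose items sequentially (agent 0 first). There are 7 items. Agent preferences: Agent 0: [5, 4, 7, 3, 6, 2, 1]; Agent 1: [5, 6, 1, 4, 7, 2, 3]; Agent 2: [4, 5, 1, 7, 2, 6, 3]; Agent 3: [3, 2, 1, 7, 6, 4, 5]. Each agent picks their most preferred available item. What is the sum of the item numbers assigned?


Step 1: Agent 0 picks item 5
Step 2: Agent 1 picks item 6
Step 3: Agent 2 picks item 4
Step 4: Agent 3 picks item 3
Step 5: Sum = 5 + 6 + 4 + 3 = 18

18


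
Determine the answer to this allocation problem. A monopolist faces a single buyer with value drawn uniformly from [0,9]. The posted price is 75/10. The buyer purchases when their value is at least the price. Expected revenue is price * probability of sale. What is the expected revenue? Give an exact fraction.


Step 1: Posted price r = 15/2, value support [0,9]
Step 2: P(v >= r) = (9 - 15/2)/9 = 1/6
Step 3: Expected revenue = r * P(v >= r) = 15/2 * 1/6
Step 4: Revenue = 5/4

5/4


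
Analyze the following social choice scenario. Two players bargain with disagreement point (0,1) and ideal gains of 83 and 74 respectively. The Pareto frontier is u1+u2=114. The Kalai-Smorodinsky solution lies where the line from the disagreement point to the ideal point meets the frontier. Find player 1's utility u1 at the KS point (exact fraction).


Step 1: At the KS point, (u1-d1)/r1 = (u2-d2)/r2 = t and u1+u2 = 114
Step 2: u1 = d1 + r1*t and u2 = d2 + r2*t, so (d1 + r1*t) + (d2 + r2*t) = 114
Step 3: t = (114 - 0 - 1)/(83 + 74) = 113/157
Step 4: u1 = d1 + r1*t = 0 + 83 * 113/157 = 9379/157
Step 5: (Check: u2 = d2 + r2*t = 8519/157; u1+u2 = 9379/157 + 8519/157 = 114, on the frontier.)

9379/157


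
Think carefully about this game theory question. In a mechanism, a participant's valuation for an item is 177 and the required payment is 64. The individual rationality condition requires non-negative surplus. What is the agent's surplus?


Step 1: Surplus = value - payment = 177 - 64 = 113
Step 2: IR is satisfied (surplus >= 0)

113


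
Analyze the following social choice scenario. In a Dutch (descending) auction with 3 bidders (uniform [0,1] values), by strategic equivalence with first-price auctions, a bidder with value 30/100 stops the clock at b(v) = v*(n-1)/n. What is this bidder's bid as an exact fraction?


Step 1: Dutch auctions are strategically equivalent to first-price auctions
Step 2: The equilibrium bid is b(v) = v*(n-1)/n
Step 3: b = 3/10 * 2/3
Step 4: b = 1/5

1/5


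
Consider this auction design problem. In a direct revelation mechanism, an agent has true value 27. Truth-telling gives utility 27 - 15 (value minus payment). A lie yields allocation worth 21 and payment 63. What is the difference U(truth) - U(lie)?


Step 1: U(truth) = value - payment = 27 - 15 = 12
Step 2: U(lie) = allocation - payment = 21 - 63 = -42
Step 3: IC gap = 12 - (-42) = 54

54


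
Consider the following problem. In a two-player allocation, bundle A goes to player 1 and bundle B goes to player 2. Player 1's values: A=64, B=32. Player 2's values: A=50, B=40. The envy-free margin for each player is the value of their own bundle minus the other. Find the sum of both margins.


Step 1: Player 1's margin = v1(A) - v1(B) = 64 - 32 = 32
Step 2: Player 2's margin = v2(B) - v2(A) = 40 - 50 = -10
Step 3: Total margin = 32 + -10 = 22

22


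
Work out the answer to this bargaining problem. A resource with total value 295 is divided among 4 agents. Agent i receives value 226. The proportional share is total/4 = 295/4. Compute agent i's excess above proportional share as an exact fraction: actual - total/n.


Step 1: Proportional share = 295/4
Step 2: Agent's actual allocation = 226
Step 3: Excess = 226 - 295/4 = 609/4

609/4


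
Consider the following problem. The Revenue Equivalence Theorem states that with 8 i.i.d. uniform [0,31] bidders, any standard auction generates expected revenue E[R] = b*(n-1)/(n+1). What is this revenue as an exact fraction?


Step 1: By Revenue Equivalence, expected revenue = b*(n-1)/(n+1)
Step 2: Substituting n = 8, b = 31
Step 3: Revenue = 31*(8-1)/(8+1) = 31*7/9
Step 4: Revenue = 217/9

217/9


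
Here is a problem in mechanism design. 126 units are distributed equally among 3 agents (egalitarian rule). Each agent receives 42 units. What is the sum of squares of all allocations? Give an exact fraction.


Step 1: Each agent's share = 126/3 = 42
Step 2: Square of each share = (42)^2 = 1764
Step 3: Sum of squares = 3 * 1764 = 5292

5292


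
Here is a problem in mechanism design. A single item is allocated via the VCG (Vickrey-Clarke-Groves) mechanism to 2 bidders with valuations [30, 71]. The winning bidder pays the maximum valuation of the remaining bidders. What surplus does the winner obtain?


Step 1: The winner is the agent with the highest value: agent 1 with value 71
Step 2: Values of other agents: [30]
Step 3: VCG payment = max of others' values = 30
Step 4: Surplus = 71 - 30 = 41

41


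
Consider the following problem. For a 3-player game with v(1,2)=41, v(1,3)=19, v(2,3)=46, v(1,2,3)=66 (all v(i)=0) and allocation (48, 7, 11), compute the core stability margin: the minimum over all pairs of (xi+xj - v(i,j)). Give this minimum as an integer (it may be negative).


Step 1: Slack for coalition (1,2): x1+x2 - v12 = 55 - 41 = 14
Step 2: Slack for coalition (1,3): x1+x3 - v13 = 59 - 19 = 40
Step 3: Slack for coalition (2,3): x2+x3 - v23 = 18 - 46 = -28
Step 4: Minimum slack = min(14, 40, -28) = -28, attained by (2,3); coalition (2,3) can block (slack < 0), so the allocation is not in the core

-28


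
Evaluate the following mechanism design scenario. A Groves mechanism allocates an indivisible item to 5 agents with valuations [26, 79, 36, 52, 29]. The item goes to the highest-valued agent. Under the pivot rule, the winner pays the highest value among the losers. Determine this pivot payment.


Step 1: The efficient winner is agent 1 with value 79
Step 2: Other agents' values: [26, 36, 52, 29]
Step 3: Pivot payment = max(others) = 52
Step 4: The winner pays 52

52


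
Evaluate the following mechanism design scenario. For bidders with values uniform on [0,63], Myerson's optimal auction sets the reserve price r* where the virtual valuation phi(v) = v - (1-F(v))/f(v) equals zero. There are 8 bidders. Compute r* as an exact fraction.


Step 1: For U[0,63], F(v) = v/63 and f(v) = 1/63
Step 2: phi(v) = v - (1 - v/63)/(1/63) = v - (63 - v) = 2v - 63
Step 3: Set phi(r*) = 0: 2r* - 63 = 0
Step 4: r* = 63/2 (the number of bidders n = 8 does not enter)

63/2


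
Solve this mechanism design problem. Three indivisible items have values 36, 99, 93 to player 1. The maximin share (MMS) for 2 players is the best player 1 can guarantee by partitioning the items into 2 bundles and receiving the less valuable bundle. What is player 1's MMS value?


Step 1: Item values = 36, 99, 93
Step 2: Enumerate all 2-bundle partitions and take the smaller bundle:
  Partition 1: {36} vs {99,93} -> bundles 36, 192; min = 36
  Partition 2: {99} vs {36,93} -> bundles 99, 129; min = 99
  Partition 3: {93} vs {36,99} -> bundles 93, 135; min = 93
Step 3: MMS = max(36, 99, 93) = 99

99


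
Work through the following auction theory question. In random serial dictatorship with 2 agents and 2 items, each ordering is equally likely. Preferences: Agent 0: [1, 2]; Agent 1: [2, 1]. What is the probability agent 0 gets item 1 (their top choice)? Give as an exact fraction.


Step 1: Agent 0 wants item 1
Step 2: There are 2 possible orderings of agents
Step 3: In 2 orderings, agent 0 gets item 1
Step 4: Probability = 2/2 = 1

1


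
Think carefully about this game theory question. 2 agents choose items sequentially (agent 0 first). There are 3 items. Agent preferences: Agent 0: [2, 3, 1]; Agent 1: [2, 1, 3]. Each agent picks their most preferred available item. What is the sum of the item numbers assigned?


Step 1: Agent 0 picks item 2
Step 2: Agent 1 picks item 1
Step 3: Sum = 2 + 1 = 3

3


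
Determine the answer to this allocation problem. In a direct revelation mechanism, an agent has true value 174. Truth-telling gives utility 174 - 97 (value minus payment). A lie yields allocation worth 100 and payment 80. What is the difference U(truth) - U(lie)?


Step 1: U(truth) = value - payment = 174 - 97 = 77
Step 2: U(lie) = allocation - payment = 100 - 80 = 20
Step 3: IC gap = 77 - 20 = 57

57


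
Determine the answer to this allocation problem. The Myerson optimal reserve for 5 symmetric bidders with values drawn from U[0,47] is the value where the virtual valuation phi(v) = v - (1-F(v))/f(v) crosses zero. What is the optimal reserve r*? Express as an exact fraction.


Step 1: For U[0,47], F(v) = v/47 and f(v) = 1/47
Step 2: phi(v) = v - (1 - v/47)/(1/47) = v - (47 - v) = 2v - 47
Step 3: Set phi(r*) = 0: 2r* - 47 = 0
Step 4: r* = 47/2 (the number of bidders n = 5 does not enter)

47/2


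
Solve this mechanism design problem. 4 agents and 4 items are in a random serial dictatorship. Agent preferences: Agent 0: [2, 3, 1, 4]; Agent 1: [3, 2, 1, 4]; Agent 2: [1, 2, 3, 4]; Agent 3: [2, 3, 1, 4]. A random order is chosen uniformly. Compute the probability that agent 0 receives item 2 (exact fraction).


Step 1: Agent 0 wants item 2
Step 2: There are 24 possible orderings of agents
Step 3: In 12 orderings, agent 0 gets item 2
Step 4: Probability = 12/24 = 1/2

1/2


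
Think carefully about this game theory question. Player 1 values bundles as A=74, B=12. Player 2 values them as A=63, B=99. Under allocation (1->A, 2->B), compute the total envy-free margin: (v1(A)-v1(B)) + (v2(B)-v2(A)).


Step 1: Player 1's margin = v1(A) - v1(B) = 74 - 12 = 62
Step 2: Player 2's margin = v2(B) - v2(A) = 99 - 63 = 36
Step 3: Total margin = 62 + 36 = 98

98


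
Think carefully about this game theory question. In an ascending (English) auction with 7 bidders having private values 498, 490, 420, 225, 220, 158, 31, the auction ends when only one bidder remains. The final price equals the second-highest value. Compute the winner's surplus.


Step 1: Identify the highest value: 498
Step 2: Identify the second-highest value: 490
Step 3: The final price = second-highest value = 490
Step 4: Surplus = 498 - 490 = 8

8
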